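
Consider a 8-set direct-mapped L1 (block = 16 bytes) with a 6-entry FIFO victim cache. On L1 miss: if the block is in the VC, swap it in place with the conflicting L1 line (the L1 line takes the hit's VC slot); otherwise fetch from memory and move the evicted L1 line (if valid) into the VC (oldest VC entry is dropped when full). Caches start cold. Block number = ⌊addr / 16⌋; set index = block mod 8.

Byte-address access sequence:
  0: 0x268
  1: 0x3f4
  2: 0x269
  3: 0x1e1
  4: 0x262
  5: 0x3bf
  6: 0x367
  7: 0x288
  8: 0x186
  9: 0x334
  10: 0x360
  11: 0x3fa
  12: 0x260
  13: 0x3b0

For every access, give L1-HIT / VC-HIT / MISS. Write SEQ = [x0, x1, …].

  [0] addr=0x268 blk=38 s=6: MISS | VC []
  [1] addr=0x3f4 blk=63 s=7: MISS | VC []
  [2] addr=0x269 blk=38 s=6: L1-HIT | VC []
  [3] addr=0x1e1 blk=30 s=6: MISS | VC [38]
  [4] addr=0x262 blk=38 s=6: VC-HIT | VC [30]
  [5] addr=0x3bf blk=59 s=3: MISS | VC [30]
  [6] addr=0x367 blk=54 s=6: MISS | VC [30, 38]
  [7] addr=0x288 blk=40 s=0: MISS | VC [30, 38]
  [8] addr=0x186 blk=24 s=0: MISS | VC [30, 38, 40]
  [9] addr=0x334 blk=51 s=3: MISS | VC [30, 38, 40, 59]
  [10] addr=0x360 blk=54 s=6: L1-HIT | VC [30, 38, 40, 59]
  [11] addr=0x3fa blk=63 s=7: L1-HIT | VC [30, 38, 40, 59]
  [12] addr=0x260 blk=38 s=6: VC-HIT | VC [30, 54, 40, 59]
  [13] addr=0x3b0 blk=59 s=3: VC-HIT | VC [30, 54, 40, 51]

SEQ = [MISS, MISS, L1-HIT, MISS, VC-HIT, MISS, MISS, MISS, MISS, MISS, L1-HIT, L1-HIT, VC-HIT, VC-HIT]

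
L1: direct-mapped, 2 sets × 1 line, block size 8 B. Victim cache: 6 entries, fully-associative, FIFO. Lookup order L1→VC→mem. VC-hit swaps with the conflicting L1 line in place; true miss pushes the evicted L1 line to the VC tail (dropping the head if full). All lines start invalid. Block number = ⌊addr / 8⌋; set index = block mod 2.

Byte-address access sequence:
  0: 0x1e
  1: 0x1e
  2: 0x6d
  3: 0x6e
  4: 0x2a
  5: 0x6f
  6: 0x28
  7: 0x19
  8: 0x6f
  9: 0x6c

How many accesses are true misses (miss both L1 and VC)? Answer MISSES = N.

#0 0x1e→b3/s1 MISS; vc=[]
#1 0x1e→b3/s1 L1-HIT; vc=[]
#2 0x6d→b13/s1 MISS; vc=[3]
#3 0x6e→b13/s1 L1-HIT; vc=[3]
#4 0x2a→b5/s1 MISS; vc=[3,13]
#5 0x6f→b13/s1 VC-HIT; vc=[3,5]
#6 0x28→b5/s1 VC-HIT; vc=[3,13]
#7 0x19→b3/s1 VC-HIT; vc=[5,13]
#8 0x6f→b13/s1 VC-HIT; vc=[5,3]
#9 0x6c→b13/s1 L1-HIT; vc=[5,3]

MISSES = 3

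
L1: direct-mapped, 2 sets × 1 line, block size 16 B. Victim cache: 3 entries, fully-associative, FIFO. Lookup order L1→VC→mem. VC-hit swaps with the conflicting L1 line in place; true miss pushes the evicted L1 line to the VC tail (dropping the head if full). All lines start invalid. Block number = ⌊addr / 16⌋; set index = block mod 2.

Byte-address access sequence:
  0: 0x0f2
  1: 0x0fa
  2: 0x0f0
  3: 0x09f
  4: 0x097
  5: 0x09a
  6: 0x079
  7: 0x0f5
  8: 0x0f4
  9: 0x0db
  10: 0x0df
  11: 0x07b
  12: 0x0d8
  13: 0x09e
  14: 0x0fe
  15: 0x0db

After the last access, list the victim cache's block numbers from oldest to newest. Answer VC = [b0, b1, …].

0: 0xf2 (blk 15, set 1) → MISS  vc=[]
1: 0xfa (blk 15, set 1) → L1-HIT  vc=[]
2: 0xf0 (blk 15, set 1) → L1-HIT  vc=[]
3: 0x9f (blk 9, set 1) → MISS  vc=[15]
4: 0x97 (blk 9, set 1) → L1-HIT  vc=[15]
5: 0x9a (blk 9, set 1) → L1-HIT  vc=[15]
6: 0x79 (blk 7, set 1) → MISS  vc=[15, 9]
7: 0xf5 (blk 15, set 1) → VC-HIT  vc=[7, 9]
8: 0xf4 (blk 15, set 1) → L1-HIT  vc=[7, 9]
9: 0xdb (blk 13, set 1) → MISS  vc=[7, 9, 15]
10: 0xdf (blk 13, set 1) → L1-HIT  vc=[7, 9, 15]
11: 0x7b (blk 7, set 1) → VC-HIT  vc=[13, 9, 15]
12: 0xd8 (blk 13, set 1) → VC-HIT  vc=[7, 9, 15]
13: 0x9e (blk 9, set 1) → VC-HIT  vc=[7, 13, 15]
14: 0xfe (blk 15, set 1) → VC-HIT  vc=[7, 13, 9]
15: 0xdb (blk 13, set 1) → VC-HIT  vc=[7, 15, 9]

VC = [7, 15, 9]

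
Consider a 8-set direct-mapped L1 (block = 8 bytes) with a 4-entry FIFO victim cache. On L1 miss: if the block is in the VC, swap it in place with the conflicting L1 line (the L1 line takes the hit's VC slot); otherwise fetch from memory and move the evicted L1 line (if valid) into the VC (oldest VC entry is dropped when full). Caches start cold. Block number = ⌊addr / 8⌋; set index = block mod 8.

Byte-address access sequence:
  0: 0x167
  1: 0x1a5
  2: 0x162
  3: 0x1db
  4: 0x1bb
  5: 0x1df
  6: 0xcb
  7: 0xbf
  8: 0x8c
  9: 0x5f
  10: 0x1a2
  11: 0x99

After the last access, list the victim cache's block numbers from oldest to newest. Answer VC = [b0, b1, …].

VC = [55, 25, 59, 11]

0: 0x167 (blk 44, set 4) → MISS  vc=[]
1: 0x1a5 (blk 52, set 4) → MISS  vc=[44]
2: 0x162 (blk 44, set 4) → VC-HIT  vc=[52]
3: 0x1db (blk 59, set 3) → MISS  vc=[52]
4: 0x1bb (blk 55, set 7) → MISS  vc=[52]
5: 0x1df (blk 59, set 3) → L1-HIT  vc=[52]
6: 0xcb (blk 25, set 1) → MISS  vc=[52]
7: 0xbf (blk 23, set 7) → MISS  vc=[52, 55]
8: 0x8c (blk 17, set 1) → MISS  vc=[52, 55, 25]
9: 0x5f (blk 11, set 3) → MISS  vc=[52, 55, 25, 59]
10: 0x1a2 (blk 52, set 4) → VC-HIT  vc=[44, 55, 25, 59]
11: 0x99 (blk 19, set 3) → MISS  vc=[55, 25, 59, 11]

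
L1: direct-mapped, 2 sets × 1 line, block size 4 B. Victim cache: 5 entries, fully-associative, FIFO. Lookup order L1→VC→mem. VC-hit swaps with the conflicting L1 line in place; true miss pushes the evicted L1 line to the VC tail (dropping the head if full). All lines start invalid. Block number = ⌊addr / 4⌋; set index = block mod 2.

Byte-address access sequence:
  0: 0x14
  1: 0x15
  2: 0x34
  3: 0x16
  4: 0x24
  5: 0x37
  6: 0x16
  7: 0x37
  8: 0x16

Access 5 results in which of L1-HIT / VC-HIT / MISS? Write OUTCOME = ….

OUTCOME = VC-HIT

0: 0x14 (blk 5, set 1) → MISS  vc=[]
1: 0x15 (blk 5, set 1) → L1-HIT  vc=[]
2: 0x34 (blk 13, set 1) → MISS  vc=[5]
3: 0x16 (blk 5, set 1) → VC-HIT  vc=[13]
4: 0x24 (blk 9, set 1) → MISS  vc=[13, 5]
5: 0x37 (blk 13, set 1) → VC-HIT  vc=[9, 5]
6: 0x16 (blk 5, set 1) → VC-HIT  vc=[9, 13]
7: 0x37 (blk 13, set 1) → VC-HIT  vc=[9, 5]
8: 0x16 (blk 5, set 1) → VC-HIT  vc=[9, 13]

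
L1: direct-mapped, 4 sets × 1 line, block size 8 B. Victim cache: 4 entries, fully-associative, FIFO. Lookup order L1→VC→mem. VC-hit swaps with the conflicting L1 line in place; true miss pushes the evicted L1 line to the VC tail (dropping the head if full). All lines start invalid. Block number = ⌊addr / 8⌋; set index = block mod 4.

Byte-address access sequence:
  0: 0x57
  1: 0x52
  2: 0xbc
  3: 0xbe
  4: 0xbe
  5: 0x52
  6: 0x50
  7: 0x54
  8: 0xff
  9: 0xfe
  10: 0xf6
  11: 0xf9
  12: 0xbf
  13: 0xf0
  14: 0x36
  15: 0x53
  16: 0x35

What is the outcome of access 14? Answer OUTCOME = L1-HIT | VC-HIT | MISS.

#0 0x57→b10/s2 MISS; vc=[]
#1 0x52→b10/s2 L1-HIT; vc=[]
#2 0xbc→b23/s3 MISS; vc=[]
#3 0xbe→b23/s3 L1-HIT; vc=[]
#4 0xbe→b23/s3 L1-HIT; vc=[]
#5 0x52→b10/s2 L1-HIT; vc=[]
#6 0x50→b10/s2 L1-HIT; vc=[]
#7 0x54→b10/s2 L1-HIT; vc=[]
#8 0xff→b31/s3 MISS; vc=[23]
#9 0xfe→b31/s3 L1-HIT; vc=[23]
#10 0xf6→b30/s2 MISS; vc=[23,10]
#11 0xf9→b31/s3 L1-HIT; vc=[23,10]
#12 0xbf→b23/s3 VC-HIT; vc=[31,10]
#13 0xf0→b30/s2 L1-HIT; vc=[31,10]
#14 0x36→b6/s2 MISS; vc=[31,10,30]
#15 0x53→b10/s2 VC-HIT; vc=[31,6,30]
#16 0x35→b6/s2 VC-HIT; vc=[31,10,30]

OUTCOME = MISS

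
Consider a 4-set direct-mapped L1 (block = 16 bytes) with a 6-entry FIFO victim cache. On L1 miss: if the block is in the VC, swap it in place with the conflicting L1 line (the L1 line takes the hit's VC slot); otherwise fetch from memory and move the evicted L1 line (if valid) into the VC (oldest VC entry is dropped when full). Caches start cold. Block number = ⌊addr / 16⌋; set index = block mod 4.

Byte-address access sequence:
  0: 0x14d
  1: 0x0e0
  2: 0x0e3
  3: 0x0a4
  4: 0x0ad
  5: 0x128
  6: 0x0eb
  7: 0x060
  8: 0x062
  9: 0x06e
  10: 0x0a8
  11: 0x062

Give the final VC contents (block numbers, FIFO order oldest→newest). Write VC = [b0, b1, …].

0: 0x14d (blk 20, set 0) → MISS  vc=[]
1: 0xe0 (blk 14, set 2) → MISS  vc=[]
2: 0xe3 (blk 14, set 2) → L1-HIT  vc=[]
3: 0xa4 (blk 10, set 2) → MISS  vc=[14]
4: 0xad (blk 10, set 2) → L1-HIT  vc=[14]
5: 0x128 (blk 18, set 2) → MISS  vc=[14, 10]
6: 0xeb (blk 14, set 2) → VC-HIT  vc=[18, 10]
7: 0x60 (blk 6, set 2) → MISS  vc=[18, 10, 14]
8: 0x62 (blk 6, set 2) → L1-HIT  vc=[18, 10, 14]
9: 0x6e (blk 6, set 2) → L1-HIT  vc=[18, 10, 14]
10: 0xa8 (blk 10, set 2) → VC-HIT  vc=[18, 6, 14]
11: 0x62 (blk 6, set 2) → VC-HIT  vc=[18, 10, 14]

VC = [18, 10, 14]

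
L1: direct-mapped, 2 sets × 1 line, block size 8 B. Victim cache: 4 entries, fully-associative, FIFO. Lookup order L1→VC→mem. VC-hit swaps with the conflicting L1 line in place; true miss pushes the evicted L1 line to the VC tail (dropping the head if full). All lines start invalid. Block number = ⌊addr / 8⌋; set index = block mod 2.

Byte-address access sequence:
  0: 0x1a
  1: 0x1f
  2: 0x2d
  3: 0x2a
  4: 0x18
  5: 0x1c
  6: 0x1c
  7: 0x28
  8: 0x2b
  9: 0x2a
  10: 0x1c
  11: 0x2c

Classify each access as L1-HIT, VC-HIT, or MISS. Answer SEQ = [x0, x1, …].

SEQ = [MISS, L1-HIT, MISS, L1-HIT, VC-HIT, L1-HIT, L1-HIT, VC-HIT, L1-HIT, L1-HIT, VC-HIT, VC-HIT]

#0 0x1a→b3/s1 MISS; vc=[]
#1 0x1f→b3/s1 L1-HIT; vc=[]
#2 0x2d→b5/s1 MISS; vc=[3]
#3 0x2a→b5/s1 L1-HIT; vc=[3]
#4 0x18→b3/s1 VC-HIT; vc=[5]
#5 0x1c→b3/s1 L1-HIT; vc=[5]
#6 0x1c→b3/s1 L1-HIT; vc=[5]
#7 0x28→b5/s1 VC-HIT; vc=[3]
#8 0x2b→b5/s1 L1-HIT; vc=[3]
#9 0x2a→b5/s1 L1-HIT; vc=[3]
#10 0x1c→b3/s1 VC-HIT; vc=[5]
#11 0x2c→b5/s1 VC-HIT; vc=[3]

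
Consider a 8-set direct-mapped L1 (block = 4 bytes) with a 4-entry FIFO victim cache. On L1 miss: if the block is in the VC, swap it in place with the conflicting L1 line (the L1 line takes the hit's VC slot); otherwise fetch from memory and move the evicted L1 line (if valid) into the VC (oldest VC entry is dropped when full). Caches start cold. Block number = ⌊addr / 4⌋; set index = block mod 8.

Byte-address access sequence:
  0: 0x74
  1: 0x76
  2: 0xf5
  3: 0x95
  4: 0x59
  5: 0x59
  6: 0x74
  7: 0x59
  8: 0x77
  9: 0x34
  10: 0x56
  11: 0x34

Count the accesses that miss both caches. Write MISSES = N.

MISSES = 6

  [0] addr=0x74 blk=29 s=5: MISS | VC []
  [1] addr=0x76 blk=29 s=5: L1-HIT | VC []
  [2] addr=0xf5 blk=61 s=5: MISS | VC [29]
  [3] addr=0x95 blk=37 s=5: MISS | VC [29, 61]
  [4] addr=0x59 blk=22 s=6: MISS | VC [29, 61]
  [5] addr=0x59 blk=22 s=6: L1-HIT | VC [29, 61]
  [6] addr=0x74 blk=29 s=5: VC-HIT | VC [37, 61]
  [7] addr=0x59 blk=22 s=6: L1-HIT | VC [37, 61]
  [8] addr=0x77 blk=29 s=5: L1-HIT | VC [37, 61]
  [9] addr=0x34 blk=13 s=5: MISS | VC [37, 61, 29]
  [10] addr=0x56 blk=21 s=5: MISS | VC [37, 61, 29, 13]
  [11] addr=0x34 blk=13 s=5: VC-HIT | VC [37, 61, 29, 21]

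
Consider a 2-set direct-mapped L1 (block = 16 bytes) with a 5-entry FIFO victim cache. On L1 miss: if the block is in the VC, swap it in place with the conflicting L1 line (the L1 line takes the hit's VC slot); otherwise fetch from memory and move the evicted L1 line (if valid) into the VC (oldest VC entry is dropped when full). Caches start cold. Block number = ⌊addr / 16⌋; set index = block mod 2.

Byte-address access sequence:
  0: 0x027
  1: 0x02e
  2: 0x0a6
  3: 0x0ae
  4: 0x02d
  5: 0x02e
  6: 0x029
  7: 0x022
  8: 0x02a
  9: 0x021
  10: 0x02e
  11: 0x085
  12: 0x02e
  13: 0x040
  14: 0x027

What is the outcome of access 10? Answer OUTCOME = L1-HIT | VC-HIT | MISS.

OUTCOME = L1-HIT

  [0] addr=0x27 blk=2 s=0: MISS | VC []
  [1] addr=0x2e blk=2 s=0: L1-HIT | VC []
  [2] addr=0xa6 blk=10 s=0: MISS | VC [2]
  [3] addr=0xae blk=10 s=0: L1-HIT | VC [2]
  [4] addr=0x2d blk=2 s=0: VC-HIT | VC [10]
  [5] addr=0x2e blk=2 s=0: L1-HIT | VC [10]
  [6] addr=0x29 blk=2 s=0: L1-HIT | VC [10]
  [7] addr=0x22 blk=2 s=0: L1-HIT | VC [10]
  [8] addr=0x2a blk=2 s=0: L1-HIT | VC [10]
  [9] addr=0x21 blk=2 s=0: L1-HIT | VC [10]
  [10] addr=0x2e blk=2 s=0: L1-HIT | VC [10]
  [11] addr=0x85 blk=8 s=0: MISS | VC [10, 2]
  [12] addr=0x2e blk=2 s=0: VC-HIT | VC [10, 8]
  [13] addr=0x40 blk=4 s=0: MISS | VC [10, 8, 2]
  [14] addr=0x27 blk=2 s=0: VC-HIT | VC [10, 8, 4]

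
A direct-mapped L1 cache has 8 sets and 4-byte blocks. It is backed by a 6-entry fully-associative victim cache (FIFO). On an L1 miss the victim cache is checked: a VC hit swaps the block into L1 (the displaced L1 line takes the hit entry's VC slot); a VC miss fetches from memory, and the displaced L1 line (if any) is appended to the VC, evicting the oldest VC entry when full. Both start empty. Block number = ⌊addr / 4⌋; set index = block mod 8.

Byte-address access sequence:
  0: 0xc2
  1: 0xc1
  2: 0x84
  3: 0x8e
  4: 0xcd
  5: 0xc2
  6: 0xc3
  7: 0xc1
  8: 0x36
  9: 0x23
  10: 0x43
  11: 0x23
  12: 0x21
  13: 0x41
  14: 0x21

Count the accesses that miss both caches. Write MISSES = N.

#0 0xc2→b48/s0 MISS; vc=[]
#1 0xc1→b48/s0 L1-HIT; vc=[]
#2 0x84→b33/s1 MISS; vc=[]
#3 0x8e→b35/s3 MISS; vc=[]
#4 0xcd→b51/s3 MISS; vc=[35]
#5 0xc2→b48/s0 L1-HIT; vc=[35]
#6 0xc3→b48/s0 L1-HIT; vc=[35]
#7 0xc1→b48/s0 L1-HIT; vc=[35]
#8 0x36→b13/s5 MISS; vc=[35]
#9 0x23→b8/s0 MISS; vc=[35,48]
#10 0x43→b16/s0 MISS; vc=[35,48,8]
#11 0x23→b8/s0 VC-HIT; vc=[35,48,16]
#12 0x21→b8/s0 L1-HIT; vc=[35,48,16]
#13 0x41→b16/s0 VC-HIT; vc=[35,48,8]
#14 0x21→b8/s0 VC-HIT; vc=[35,48,16]

MISSES = 7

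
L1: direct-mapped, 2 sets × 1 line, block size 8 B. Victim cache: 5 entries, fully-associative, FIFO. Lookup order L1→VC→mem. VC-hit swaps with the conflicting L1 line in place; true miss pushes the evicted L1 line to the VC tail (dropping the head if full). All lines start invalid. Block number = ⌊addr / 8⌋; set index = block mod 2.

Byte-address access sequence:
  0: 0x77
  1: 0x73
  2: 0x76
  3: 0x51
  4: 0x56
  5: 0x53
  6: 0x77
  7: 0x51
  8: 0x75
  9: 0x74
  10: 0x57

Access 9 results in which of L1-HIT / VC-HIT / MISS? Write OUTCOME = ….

OUTCOME = L1-HIT

0: 0x77 (blk 14, set 0) → MISS  vc=[]
1: 0x73 (blk 14, set 0) → L1-HIT  vc=[]
2: 0x76 (blk 14, set 0) → L1-HIT  vc=[]
3: 0x51 (blk 10, set 0) → MISS  vc=[14]
4: 0x56 (blk 10, set 0) → L1-HIT  vc=[14]
5: 0x53 (blk 10, set 0) → L1-HIT  vc=[14]
6: 0x77 (blk 14, set 0) → VC-HIT  vc=[10]
7: 0x51 (blk 10, set 0) → VC-HIT  vc=[14]
8: 0x75 (blk 14, set 0) → VC-HIT  vc=[10]
9: 0x74 (blk 14, set 0) → L1-HIT  vc=[10]
10: 0x57 (blk 10, set 0) → VC-HIT  vc=[14]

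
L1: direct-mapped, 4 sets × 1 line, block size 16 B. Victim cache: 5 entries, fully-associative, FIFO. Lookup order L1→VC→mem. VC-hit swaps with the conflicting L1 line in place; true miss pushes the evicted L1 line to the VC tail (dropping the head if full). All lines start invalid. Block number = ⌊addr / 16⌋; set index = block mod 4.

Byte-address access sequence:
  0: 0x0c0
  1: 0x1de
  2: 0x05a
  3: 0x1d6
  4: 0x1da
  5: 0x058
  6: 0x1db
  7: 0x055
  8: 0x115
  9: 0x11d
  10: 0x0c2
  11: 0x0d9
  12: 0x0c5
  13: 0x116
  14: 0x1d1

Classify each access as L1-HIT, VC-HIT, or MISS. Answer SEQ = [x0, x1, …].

SEQ = [MISS, MISS, MISS, VC-HIT, L1-HIT, VC-HIT, VC-HIT, VC-HIT, MISS, L1-HIT, L1-HIT, MISS, L1-HIT, VC-HIT, VC-HIT]

  [0] addr=0xc0 blk=12 s=0: MISS | VC []
  [1] addr=0x1de blk=29 s=1: MISS | VC []
  [2] addr=0x5a blk=5 s=1: MISS | VC [29]
  [3] addr=0x1d6 blk=29 s=1: VC-HIT | VC [5]
  [4] addr=0x1da blk=29 s=1: L1-HIT | VC [5]
  [5] addr=0x58 blk=5 s=1: VC-HIT | VC [29]
  [6] addr=0x1db blk=29 s=1: VC-HIT | VC [5]
  [7] addr=0x55 blk=5 s=1: VC-HIT | VC [29]
  [8] addr=0x115 blk=17 s=1: MISS | VC [29, 5]
  [9] addr=0x11d blk=17 s=1: L1-HIT | VC [29, 5]
  [10] addr=0xc2 blk=12 s=0: L1-HIT | VC [29, 5]
  [11] addr=0xd9 blk=13 s=1: MISS | VC [29, 5, 17]
  [12] addr=0xc5 blk=12 s=0: L1-HIT | VC [29, 5, 17]
  [13] addr=0x116 blk=17 s=1: VC-HIT | VC [29, 5, 13]
  [14] addr=0x1d1 blk=29 s=1: VC-HIT | VC [17, 5, 13]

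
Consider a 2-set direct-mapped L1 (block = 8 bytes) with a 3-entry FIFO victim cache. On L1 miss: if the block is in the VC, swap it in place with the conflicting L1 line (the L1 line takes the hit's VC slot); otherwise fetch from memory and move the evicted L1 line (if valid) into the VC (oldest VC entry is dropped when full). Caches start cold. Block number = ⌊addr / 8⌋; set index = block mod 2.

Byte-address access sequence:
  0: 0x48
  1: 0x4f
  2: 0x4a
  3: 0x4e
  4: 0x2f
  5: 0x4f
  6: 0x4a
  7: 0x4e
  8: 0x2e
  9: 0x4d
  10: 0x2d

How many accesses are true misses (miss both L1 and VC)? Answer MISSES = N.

MISSES = 2

  [0] addr=0x48 blk=9 s=1: MISS | VC []
  [1] addr=0x4f blk=9 s=1: L1-HIT | VC []
  [2] addr=0x4a blk=9 s=1: L1-HIT | VC []
  [3] addr=0x4e blk=9 s=1: L1-HIT | VC []
  [4] addr=0x2f blk=5 s=1: MISS | VC [9]
  [5] addr=0x4f blk=9 s=1: VC-HIT | VC [5]
  [6] addr=0x4a blk=9 s=1: L1-HIT | VC [5]
  [7] addr=0x4e blk=9 s=1: L1-HIT | VC [5]
  [8] addr=0x2e blk=5 s=1: VC-HIT | VC [9]
  [9] addr=0x4d blk=9 s=1: VC-HIT | VC [5]
  [10] addr=0x2d blk=5 s=1: VC-HIT | VC [9]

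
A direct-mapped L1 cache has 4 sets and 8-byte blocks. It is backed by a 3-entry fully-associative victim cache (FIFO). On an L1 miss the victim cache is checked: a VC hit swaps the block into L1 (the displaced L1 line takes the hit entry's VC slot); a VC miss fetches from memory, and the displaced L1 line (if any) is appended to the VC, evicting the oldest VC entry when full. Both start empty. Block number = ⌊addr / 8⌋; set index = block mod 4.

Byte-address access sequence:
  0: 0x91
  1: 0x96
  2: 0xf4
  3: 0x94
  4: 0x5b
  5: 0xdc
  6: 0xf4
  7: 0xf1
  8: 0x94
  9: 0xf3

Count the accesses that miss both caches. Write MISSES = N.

MISSES = 4

#0 0x91→b18/s2 MISS; vc=[]
#1 0x96→b18/s2 L1-HIT; vc=[]
#2 0xf4→b30/s2 MISS; vc=[18]
#3 0x94→b18/s2 VC-HIT; vc=[30]
#4 0x5b→b11/s3 MISS; vc=[30]
#5 0xdc→b27/s3 MISS; vc=[30,11]
#6 0xf4→b30/s2 VC-HIT; vc=[18,11]
#7 0xf1→b30/s2 L1-HIT; vc=[18,11]
#8 0x94→b18/s2 VC-HIT; vc=[30,11]
#9 0xf3→b30/s2 VC-HIT; vc=[18,11]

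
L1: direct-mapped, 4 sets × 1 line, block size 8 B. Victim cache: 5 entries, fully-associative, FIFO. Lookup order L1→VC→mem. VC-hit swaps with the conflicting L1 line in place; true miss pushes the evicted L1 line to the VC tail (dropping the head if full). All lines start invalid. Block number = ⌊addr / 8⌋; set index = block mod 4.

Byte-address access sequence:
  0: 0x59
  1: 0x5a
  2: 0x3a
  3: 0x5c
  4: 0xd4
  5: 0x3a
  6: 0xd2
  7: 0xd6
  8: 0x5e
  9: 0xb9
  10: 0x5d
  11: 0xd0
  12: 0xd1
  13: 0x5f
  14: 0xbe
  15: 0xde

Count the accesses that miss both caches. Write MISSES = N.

MISSES = 5

  [0] addr=0x59 blk=11 s=3: MISS | VC []
  [1] addr=0x5a blk=11 s=3: L1-HIT | VC []
  [2] addr=0x3a blk=7 s=3: MISS | VC [11]
  [3] addr=0x5c blk=11 s=3: VC-HIT | VC [7]
  [4] addr=0xd4 blk=26 s=2: MISS | VC [7]
  [5] addr=0x3a blk=7 s=3: VC-HIT | VC [11]
  [6] addr=0xd2 blk=26 s=2: L1-HIT | VC [11]
  [7] addr=0xd6 blk=26 s=2: L1-HIT | VC [11]
  [8] addr=0x5e blk=11 s=3: VC-HIT | VC [7]
  [9] addr=0xb9 blk=23 s=3: MISS | VC [7, 11]
  [10] addr=0x5d blk=11 s=3: VC-HIT | VC [7, 23]
  [11] addr=0xd0 blk=26 s=2: L1-HIT | VC [7, 23]
  [12] addr=0xd1 blk=26 s=2: L1-HIT | VC [7, 23]
  [13] addr=0x5f blk=11 s=3: L1-HIT | VC [7, 23]
  [14] addr=0xbe blk=23 s=3: VC-HIT | VC [7, 11]
  [15] addr=0xde blk=27 s=3: MISS | VC [7, 11, 23]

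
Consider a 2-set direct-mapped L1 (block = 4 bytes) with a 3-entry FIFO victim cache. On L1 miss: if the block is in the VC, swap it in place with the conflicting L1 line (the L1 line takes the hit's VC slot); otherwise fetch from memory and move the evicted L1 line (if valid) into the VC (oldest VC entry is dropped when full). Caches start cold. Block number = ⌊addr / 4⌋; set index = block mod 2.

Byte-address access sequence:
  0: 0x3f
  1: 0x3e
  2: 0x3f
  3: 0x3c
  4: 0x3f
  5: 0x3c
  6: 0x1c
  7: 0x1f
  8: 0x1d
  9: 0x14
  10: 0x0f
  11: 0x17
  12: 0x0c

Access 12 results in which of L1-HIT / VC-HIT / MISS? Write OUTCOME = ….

0: 0x3f (blk 15, set 1) → MISS  vc=[]
1: 0x3e (blk 15, set 1) → L1-HIT  vc=[]
2: 0x3f (blk 15, set 1) → L1-HIT  vc=[]
3: 0x3c (blk 15, set 1) → L1-HIT  vc=[]
4: 0x3f (blk 15, set 1) → L1-HIT  vc=[]
5: 0x3c (blk 15, set 1) → L1-HIT  vc=[]
6: 0x1c (blk 7, set 1) → MISS  vc=[15]
7: 0x1f (blk 7, set 1) → L1-HIT  vc=[15]
8: 0x1d (blk 7, set 1) → L1-HIT  vc=[15]
9: 0x14 (blk 5, set 1) → MISS  vc=[15, 7]
10: 0xf (blk 3, set 1) → MISS  vc=[15, 7, 5]
11: 0x17 (blk 5, set 1) → VC-HIT  vc=[15, 7, 3]
12: 0xc (blk 3, set 1) → VC-HIT  vc=[15, 7, 5]

OUTCOME = VC-HIT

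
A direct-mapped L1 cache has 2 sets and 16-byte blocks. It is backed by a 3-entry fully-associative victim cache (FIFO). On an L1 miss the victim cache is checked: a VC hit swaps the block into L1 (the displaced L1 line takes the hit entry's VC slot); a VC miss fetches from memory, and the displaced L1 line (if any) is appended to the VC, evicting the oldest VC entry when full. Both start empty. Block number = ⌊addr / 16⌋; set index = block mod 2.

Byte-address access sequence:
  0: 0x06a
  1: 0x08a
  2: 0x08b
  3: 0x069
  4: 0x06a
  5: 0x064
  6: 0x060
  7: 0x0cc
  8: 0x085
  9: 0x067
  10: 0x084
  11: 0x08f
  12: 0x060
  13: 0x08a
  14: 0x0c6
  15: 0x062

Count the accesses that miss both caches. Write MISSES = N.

MISSES = 3

0: 0x6a (blk 6, set 0) → MISS  vc=[]
1: 0x8a (blk 8, set 0) → MISS  vc=[6]
2: 0x8b (blk 8, set 0) → L1-HIT  vc=[6]
3: 0x69 (blk 6, set 0) → VC-HIT  vc=[8]
4: 0x6a (blk 6, set 0) → L1-HIT  vc=[8]
5: 0x64 (blk 6, set 0) → L1-HIT  vc=[8]
6: 0x60 (blk 6, set 0) → L1-HIT  vc=[8]
7: 0xcc (blk 12, set 0) → MISS  vc=[8, 6]
8: 0x85 (blk 8, set 0) → VC-HIT  vc=[12, 6]
9: 0x67 (blk 6, set 0) → VC-HIT  vc=[12, 8]
10: 0x84 (blk 8, set 0) → VC-HIT  vc=[12, 6]
11: 0x8f (blk 8, set 0) → L1-HIT  vc=[12, 6]
12: 0x60 (blk 6, set 0) → VC-HIT  vc=[12, 8]
13: 0x8a (blk 8, set 0) → VC-HIT  vc=[12, 6]
14: 0xc6 (blk 12, set 0) → VC-HIT  vc=[8, 6]
15: 0x62 (blk 6, set 0) → VC-HIT  vc=[8, 12]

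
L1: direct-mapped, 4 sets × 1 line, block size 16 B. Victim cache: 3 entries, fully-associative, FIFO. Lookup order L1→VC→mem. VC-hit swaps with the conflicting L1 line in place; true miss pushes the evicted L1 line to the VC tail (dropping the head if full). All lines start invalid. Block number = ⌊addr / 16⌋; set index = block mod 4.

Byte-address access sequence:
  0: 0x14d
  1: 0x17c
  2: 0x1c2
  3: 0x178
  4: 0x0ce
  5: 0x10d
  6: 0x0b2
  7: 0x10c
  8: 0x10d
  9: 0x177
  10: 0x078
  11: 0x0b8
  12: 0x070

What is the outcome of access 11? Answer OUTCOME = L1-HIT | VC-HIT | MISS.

OUTCOME = VC-HIT

  [0] addr=0x14d blk=20 s=0: MISS | VC []
  [1] addr=0x17c blk=23 s=3: MISS | VC []
  [2] addr=0x1c2 blk=28 s=0: MISS | VC [20]
  [3] addr=0x178 blk=23 s=3: L1-HIT | VC [20]
  [4] addr=0xce blk=12 s=0: MISS | VC [20, 28]
  [5] addr=0x10d blk=16 s=0: MISS | VC [20, 28, 12]
  [6] addr=0xb2 blk=11 s=3: MISS | VC [28, 12, 23]
  [7] addr=0x10c blk=16 s=0: L1-HIT | VC [28, 12, 23]
  [8] addr=0x10d blk=16 s=0: L1-HIT | VC [28, 12, 23]
  [9] addr=0x177 blk=23 s=3: VC-HIT | VC [28, 12, 11]
  [10] addr=0x78 blk=7 s=3: MISS | VC [12, 11, 23]
  [11] addr=0xb8 blk=11 s=3: VC-HIT | VC [12, 7, 23]
  [12] addr=0x70 blk=7 s=3: VC-HIT | VC [12, 11, 23]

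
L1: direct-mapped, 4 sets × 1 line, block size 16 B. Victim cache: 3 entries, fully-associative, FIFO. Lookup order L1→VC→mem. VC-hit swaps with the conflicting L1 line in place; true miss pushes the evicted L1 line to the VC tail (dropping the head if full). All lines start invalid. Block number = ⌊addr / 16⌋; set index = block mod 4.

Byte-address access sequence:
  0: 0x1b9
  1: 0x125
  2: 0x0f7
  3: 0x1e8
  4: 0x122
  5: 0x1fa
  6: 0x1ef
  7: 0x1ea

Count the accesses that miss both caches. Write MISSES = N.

MISSES = 5

  [0] addr=0x1b9 blk=27 s=3: MISS | VC []
  [1] addr=0x125 blk=18 s=2: MISS | VC []
  [2] addr=0xf7 blk=15 s=3: MISS | VC [27]
  [3] addr=0x1e8 blk=30 s=2: MISS | VC [27, 18]
  [4] addr=0x122 blk=18 s=2: VC-HIT | VC [27, 30]
  [5] addr=0x1fa blk=31 s=3: MISS | VC [27, 30, 15]
  [6] addr=0x1ef blk=30 s=2: VC-HIT | VC [27, 18, 15]
  [7] addr=0x1ea blk=30 s=2: L1-HIT | VC [27, 18, 15]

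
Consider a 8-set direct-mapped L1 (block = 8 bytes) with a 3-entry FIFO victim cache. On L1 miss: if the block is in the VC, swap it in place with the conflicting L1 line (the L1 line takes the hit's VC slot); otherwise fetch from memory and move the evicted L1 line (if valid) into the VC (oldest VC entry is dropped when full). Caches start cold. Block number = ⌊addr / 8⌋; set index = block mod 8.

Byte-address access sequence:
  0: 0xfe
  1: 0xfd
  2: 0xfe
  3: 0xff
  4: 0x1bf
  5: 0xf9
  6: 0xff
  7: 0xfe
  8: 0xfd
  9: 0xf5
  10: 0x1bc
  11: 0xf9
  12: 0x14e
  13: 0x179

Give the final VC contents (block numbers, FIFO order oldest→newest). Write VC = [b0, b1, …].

VC = [55, 31]

0: 0xfe (blk 31, set 7) → MISS  vc=[]
1: 0xfd (blk 31, set 7) → L1-HIT  vc=[]
2: 0xfe (blk 31, set 7) → L1-HIT  vc=[]
3: 0xff (blk 31, set 7) → L1-HIT  vc=[]
4: 0x1bf (blk 55, set 7) → MISS  vc=[31]
5: 0xf9 (blk 31, set 7) → VC-HIT  vc=[55]
6: 0xff (blk 31, set 7) → L1-HIT  vc=[55]
7: 0xfe (blk 31, set 7) → L1-HIT  vc=[55]
8: 0xfd (blk 31, set 7) → L1-HIT  vc=[55]
9: 0xf5 (blk 30, set 6) → MISS  vc=[55]
10: 0x1bc (blk 55, set 7) → VC-HIT  vc=[31]
11: 0xf9 (blk 31, set 7) → VC-HIT  vc=[55]
12: 0x14e (blk 41, set 1) → MISS  vc=[55]
13: 0x179 (blk 47, set 7) → MISS  vc=[55, 31]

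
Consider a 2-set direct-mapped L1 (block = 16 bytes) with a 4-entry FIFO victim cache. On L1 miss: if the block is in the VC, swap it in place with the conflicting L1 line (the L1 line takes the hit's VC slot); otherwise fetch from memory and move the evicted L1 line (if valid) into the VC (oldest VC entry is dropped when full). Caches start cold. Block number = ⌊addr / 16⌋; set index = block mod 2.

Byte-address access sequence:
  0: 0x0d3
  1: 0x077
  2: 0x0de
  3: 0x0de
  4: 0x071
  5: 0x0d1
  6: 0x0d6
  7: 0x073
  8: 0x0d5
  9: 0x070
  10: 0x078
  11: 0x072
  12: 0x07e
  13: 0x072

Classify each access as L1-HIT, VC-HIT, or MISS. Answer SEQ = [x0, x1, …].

  [0] addr=0xd3 blk=13 s=1: MISS | VC []
  [1] addr=0x77 blk=7 s=1: MISS | VC [13]
  [2] addr=0xde blk=13 s=1: VC-HIT | VC [7]
  [3] addr=0xde blk=13 s=1: L1-HIT | VC [7]
  [4] addr=0x71 blk=7 s=1: VC-HIT | VC [13]
  [5] addr=0xd1 blk=13 s=1: VC-HIT | VC [7]
  [6] addr=0xd6 blk=13 s=1: L1-HIT | VC [7]
  [7] addr=0x73 blk=7 s=1: VC-HIT | VC [13]
  [8] addr=0xd5 blk=13 s=1: VC-HIT | VC [7]
  [9] addr=0x70 blk=7 s=1: VC-HIT | VC [13]
  [10] addr=0x78 blk=7 s=1: L1-HIT | VC [13]
  [11] addr=0x72 blk=7 s=1: L1-HIT | VC [13]
  [12] addr=0x7e blk=7 s=1: L1-HIT | VC [13]
  [13] addr=0x72 blk=7 s=1: L1-HIT | VC [13]

SEQ = [MISS, MISS, VC-HIT, L1-HIT, VC-HIT, VC-HIT, L1-HIT, VC-HIT, VC-HIT, VC-HIT, L1-HIT, L1-HIT, L1-HIT, L1-HIT]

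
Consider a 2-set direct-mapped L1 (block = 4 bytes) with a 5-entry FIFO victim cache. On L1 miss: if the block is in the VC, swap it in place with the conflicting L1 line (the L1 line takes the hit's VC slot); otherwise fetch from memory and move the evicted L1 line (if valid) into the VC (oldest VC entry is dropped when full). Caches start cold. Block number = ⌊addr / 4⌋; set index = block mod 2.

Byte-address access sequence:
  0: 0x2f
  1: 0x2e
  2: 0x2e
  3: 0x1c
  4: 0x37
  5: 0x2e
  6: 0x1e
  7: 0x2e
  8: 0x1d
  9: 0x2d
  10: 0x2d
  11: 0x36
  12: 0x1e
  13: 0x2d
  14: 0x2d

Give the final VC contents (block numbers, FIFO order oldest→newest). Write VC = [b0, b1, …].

  [0] addr=0x2f blk=11 s=1: MISS | VC []
  [1] addr=0x2e blk=11 s=1: L1-HIT | VC []
  [2] addr=0x2e blk=11 s=1: L1-HIT | VC []
  [3] addr=0x1c blk=7 s=1: MISS | VC [11]
  [4] addr=0x37 blk=13 s=1: MISS | VC [11, 7]
  [5] addr=0x2e blk=11 s=1: VC-HIT | VC [13, 7]
  [6] addr=0x1e blk=7 s=1: VC-HIT | VC [13, 11]
  [7] addr=0x2e blk=11 s=1: VC-HIT | VC [13, 7]
  [8] addr=0x1d blk=7 s=1: VC-HIT | VC [13, 11]
  [9] addr=0x2d blk=11 s=1: VC-HIT | VC [13, 7]
  [10] addr=0x2d blk=11 s=1: L1-HIT | VC [13, 7]
  [11] addr=0x36 blk=13 s=1: VC-HIT | VC [11, 7]
  [12] addr=0x1e blk=7 s=1: VC-HIT | VC [11, 13]
  [13] addr=0x2d blk=11 s=1: VC-HIT | VC [7, 13]
  [14] addr=0x2d blk=11 s=1: L1-HIT | VC [7, 13]

VC = [7, 13]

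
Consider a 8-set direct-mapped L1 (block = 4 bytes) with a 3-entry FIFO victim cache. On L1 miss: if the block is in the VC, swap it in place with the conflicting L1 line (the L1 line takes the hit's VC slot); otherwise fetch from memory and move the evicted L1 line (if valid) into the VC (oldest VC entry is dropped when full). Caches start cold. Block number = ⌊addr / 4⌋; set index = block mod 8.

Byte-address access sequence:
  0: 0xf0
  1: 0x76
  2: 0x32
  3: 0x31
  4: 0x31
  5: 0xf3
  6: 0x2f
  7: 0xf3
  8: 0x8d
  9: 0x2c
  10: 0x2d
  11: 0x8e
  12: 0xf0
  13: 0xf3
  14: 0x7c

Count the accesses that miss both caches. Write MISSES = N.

MISSES = 6

0: 0xf0 (blk 60, set 4) → MISS  vc=[]
1: 0x76 (blk 29, set 5) → MISS  vc=[]
2: 0x32 (blk 12, set 4) → MISS  vc=[60]
3: 0x31 (blk 12, set 4) → L1-HIT  vc=[60]
4: 0x31 (blk 12, set 4) → L1-HIT  vc=[60]
5: 0xf3 (blk 60, set 4) → VC-HIT  vc=[12]
6: 0x2f (blk 11, set 3) → MISS  vc=[12]
7: 0xf3 (blk 60, set 4) → L1-HIT  vc=[12]
8: 0x8d (blk 35, set 3) → MISS  vc=[12, 11]
9: 0x2c (blk 11, set 3) → VC-HIT  vc=[12, 35]
10: 0x2d (blk 11, set 3) → L1-HIT  vc=[12, 35]
11: 0x8e (blk 35, set 3) → VC-HIT  vc=[12, 11]
12: 0xf0 (blk 60, set 4) → L1-HIT  vc=[12, 11]
13: 0xf3 (blk 60, set 4) → L1-HIT  vc=[12, 11]
14: 0x7c (blk 31, set 7) → MISS  vc=[12, 11]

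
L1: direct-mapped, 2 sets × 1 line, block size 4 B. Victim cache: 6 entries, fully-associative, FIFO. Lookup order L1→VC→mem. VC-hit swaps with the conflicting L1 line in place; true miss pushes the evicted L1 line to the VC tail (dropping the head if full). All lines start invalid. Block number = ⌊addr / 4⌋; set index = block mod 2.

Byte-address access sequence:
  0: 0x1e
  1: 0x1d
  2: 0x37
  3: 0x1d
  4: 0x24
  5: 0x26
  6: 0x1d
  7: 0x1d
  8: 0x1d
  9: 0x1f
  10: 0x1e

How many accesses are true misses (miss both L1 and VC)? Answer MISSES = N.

0: 0x1e (blk 7, set 1) → MISS  vc=[]
1: 0x1d (blk 7, set 1) → L1-HIT  vc=[]
2: 0x37 (blk 13, set 1) → MISS  vc=[7]
3: 0x1d (blk 7, set 1) → VC-HIT  vc=[13]
4: 0x24 (blk 9, set 1) → MISS  vc=[13, 7]
5: 0x26 (blk 9, set 1) → L1-HIT  vc=[13, 7]
6: 0x1d (blk 7, set 1) → VC-HIT  vc=[13, 9]
7: 0x1d (blk 7, set 1) → L1-HIT  vc=[13, 9]
8: 0x1d (blk 7, set 1) → L1-HIT  vc=[13, 9]
9: 0x1f (blk 7, set 1) → L1-HIT  vc=[13, 9]
10: 0x1e (blk 7, set 1) → L1-HIT  vc=[13, 9]

MISSES = 3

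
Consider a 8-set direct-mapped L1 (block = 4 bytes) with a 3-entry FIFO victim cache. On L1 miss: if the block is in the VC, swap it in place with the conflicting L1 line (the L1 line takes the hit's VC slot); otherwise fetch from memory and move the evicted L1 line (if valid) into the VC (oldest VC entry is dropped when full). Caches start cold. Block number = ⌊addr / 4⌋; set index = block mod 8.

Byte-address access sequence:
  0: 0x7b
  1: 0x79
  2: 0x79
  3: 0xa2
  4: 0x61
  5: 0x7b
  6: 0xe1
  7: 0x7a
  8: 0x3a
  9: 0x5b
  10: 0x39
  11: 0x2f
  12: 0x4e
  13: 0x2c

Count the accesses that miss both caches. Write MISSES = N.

MISSES = 8

0: 0x7b (blk 30, set 6) → MISS  vc=[]
1: 0x79 (blk 30, set 6) → L1-HIT  vc=[]
2: 0x79 (blk 30, set 6) → L1-HIT  vc=[]
3: 0xa2 (blk 40, set 0) → MISS  vc=[]
4: 0x61 (blk 24, set 0) → MISS  vc=[40]
5: 0x7b (blk 30, set 6) → L1-HIT  vc=[40]
6: 0xe1 (blk 56, set 0) → MISS  vc=[40, 24]
7: 0x7a (blk 30, set 6) → L1-HIT  vc=[40, 24]
8: 0x3a (blk 14, set 6) → MISS  vc=[40, 24, 30]
9: 0x5b (blk 22, set 6) → MISS  vc=[24, 30, 14]
10: 0x39 (blk 14, set 6) → VC-HIT  vc=[24, 30, 22]
11: 0x2f (blk 11, set 3) → MISS  vc=[24, 30, 22]
12: 0x4e (blk 19, set 3) → MISS  vc=[30, 22, 11]
13: 0x2c (blk 11, set 3) → VC-HIT  vc=[30, 22, 19]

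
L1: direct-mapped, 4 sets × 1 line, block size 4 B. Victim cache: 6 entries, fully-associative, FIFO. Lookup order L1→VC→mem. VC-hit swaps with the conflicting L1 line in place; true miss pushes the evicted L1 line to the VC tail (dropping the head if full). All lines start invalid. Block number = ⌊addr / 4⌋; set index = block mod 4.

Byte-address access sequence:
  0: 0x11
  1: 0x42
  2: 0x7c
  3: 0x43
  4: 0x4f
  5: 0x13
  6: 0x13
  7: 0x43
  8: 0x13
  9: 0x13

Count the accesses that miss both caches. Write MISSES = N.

MISSES = 4

#0 0x11→b4/s0 MISS; vc=[]
#1 0x42→b16/s0 MISS; vc=[4]
#2 0x7c→b31/s3 MISS; vc=[4]
#3 0x43→b16/s0 L1-HIT; vc=[4]
#4 0x4f→b19/s3 MISS; vc=[4,31]
#5 0x13→b4/s0 VC-HIT; vc=[16,31]
#6 0x13→b4/s0 L1-HIT; vc=[16,31]
#7 0x43→b16/s0 VC-HIT; vc=[4,31]
#8 0x13→b4/s0 VC-HIT; vc=[16,31]
#9 0x13→b4/s0 L1-HIT; vc=[16,31]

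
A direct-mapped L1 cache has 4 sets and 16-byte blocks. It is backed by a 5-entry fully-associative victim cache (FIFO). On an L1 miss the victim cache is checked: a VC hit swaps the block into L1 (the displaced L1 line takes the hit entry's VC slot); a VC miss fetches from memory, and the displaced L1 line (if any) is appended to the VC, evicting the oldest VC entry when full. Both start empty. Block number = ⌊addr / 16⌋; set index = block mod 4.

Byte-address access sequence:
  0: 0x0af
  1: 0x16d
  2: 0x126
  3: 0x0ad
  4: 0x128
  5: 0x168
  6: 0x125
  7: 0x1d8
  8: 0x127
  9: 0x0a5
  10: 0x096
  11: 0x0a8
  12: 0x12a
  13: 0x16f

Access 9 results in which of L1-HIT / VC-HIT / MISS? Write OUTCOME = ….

#0 0xaf→b10/s2 MISS; vc=[]
#1 0x16d→b22/s2 MISS; vc=[10]
#2 0x126→b18/s2 MISS; vc=[10,22]
#3 0xad→b10/s2 VC-HIT; vc=[18,22]
#4 0x128→b18/s2 VC-HIT; vc=[10,22]
#5 0x168→b22/s2 VC-HIT; vc=[10,18]
#6 0x125→b18/s2 VC-HIT; vc=[10,22]
#7 0x1d8→b29/s1 MISS; vc=[10,22]
#8 0x127→b18/s2 L1-HIT; vc=[10,22]
#9 0xa5→b10/s2 VC-HIT; vc=[18,22]
#10 0x96→b9/s1 MISS; vc=[18,22,29]
#11 0xa8→b10/s2 L1-HIT; vc=[18,22,29]
#12 0x12a→b18/s2 VC-HIT; vc=[10,22,29]
#13 0x16f→b22/s2 VC-HIT; vc=[10,18,29]

OUTCOME = VC-HIT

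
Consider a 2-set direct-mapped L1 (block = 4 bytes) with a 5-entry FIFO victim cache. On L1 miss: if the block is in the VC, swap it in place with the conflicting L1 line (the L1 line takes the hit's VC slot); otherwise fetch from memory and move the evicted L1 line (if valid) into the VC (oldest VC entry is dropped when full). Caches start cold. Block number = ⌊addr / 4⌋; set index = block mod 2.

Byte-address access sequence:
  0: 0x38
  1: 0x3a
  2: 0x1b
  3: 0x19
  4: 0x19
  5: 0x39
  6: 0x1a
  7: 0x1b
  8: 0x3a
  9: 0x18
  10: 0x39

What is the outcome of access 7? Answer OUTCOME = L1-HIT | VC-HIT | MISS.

  [0] addr=0x38 blk=14 s=0: MISS | VC []
  [1] addr=0x3a blk=14 s=0: L1-HIT | VC []
  [2] addr=0x1b blk=6 s=0: MISS | VC [14]
  [3] addr=0x19 blk=6 s=0: L1-HIT | VC [14]
  [4] addr=0x19 blk=6 s=0: L1-HIT | VC [14]
  [5] addr=0x39 blk=14 s=0: VC-HIT | VC [6]
  [6] addr=0x1a blk=6 s=0: VC-HIT | VC [14]
  [7] addr=0x1b blk=6 s=0: L1-HIT | VC [14]
  [8] addr=0x3a blk=14 s=0: VC-HIT | VC [6]
  [9] addr=0x18 blk=6 s=0: VC-HIT | VC [14]
  [10] addr=0x39 blk=14 s=0: VC-HIT | VC [6]

OUTCOME = L1-HIT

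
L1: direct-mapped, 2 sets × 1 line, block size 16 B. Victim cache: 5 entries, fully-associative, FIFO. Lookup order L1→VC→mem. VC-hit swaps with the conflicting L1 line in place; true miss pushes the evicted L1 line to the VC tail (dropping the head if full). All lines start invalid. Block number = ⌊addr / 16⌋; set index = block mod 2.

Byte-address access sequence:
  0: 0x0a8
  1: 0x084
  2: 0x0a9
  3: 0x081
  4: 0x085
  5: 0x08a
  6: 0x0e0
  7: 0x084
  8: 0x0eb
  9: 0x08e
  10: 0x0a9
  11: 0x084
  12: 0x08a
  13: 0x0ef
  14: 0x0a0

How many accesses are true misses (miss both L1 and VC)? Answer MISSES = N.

0: 0xa8 (blk 10, set 0) → MISS  vc=[]
1: 0x84 (blk 8, set 0) → MISS  vc=[10]
2: 0xa9 (blk 10, set 0) → VC-HIT  vc=[8]
3: 0x81 (blk 8, set 0) → VC-HIT  vc=[10]
4: 0x85 (blk 8, set 0) → L1-HIT  vc=[10]
5: 0x8a (blk 8, set 0) → L1-HIT  vc=[10]
6: 0xe0 (blk 14, set 0) → MISS  vc=[10, 8]
7: 0x84 (blk 8, set 0) → VC-HIT  vc=[10, 14]
8: 0xeb (blk 14, set 0) → VC-HIT  vc=[10, 8]
9: 0x8e (blk 8, set 0) → VC-HIT  vc=[10, 14]
10: 0xa9 (blk 10, set 0) → VC-HIT  vc=[8, 14]
11: 0x84 (blk 8, set 0) → VC-HIT  vc=[10, 14]
12: 0x8a (blk 8, set 0) → L1-HIT  vc=[10, 14]
13: 0xef (blk 14, set 0) → VC-HIT  vc=[10, 8]
14: 0xa0 (blk 10, set 0) → VC-HIT  vc=[14, 8]

MISSES = 3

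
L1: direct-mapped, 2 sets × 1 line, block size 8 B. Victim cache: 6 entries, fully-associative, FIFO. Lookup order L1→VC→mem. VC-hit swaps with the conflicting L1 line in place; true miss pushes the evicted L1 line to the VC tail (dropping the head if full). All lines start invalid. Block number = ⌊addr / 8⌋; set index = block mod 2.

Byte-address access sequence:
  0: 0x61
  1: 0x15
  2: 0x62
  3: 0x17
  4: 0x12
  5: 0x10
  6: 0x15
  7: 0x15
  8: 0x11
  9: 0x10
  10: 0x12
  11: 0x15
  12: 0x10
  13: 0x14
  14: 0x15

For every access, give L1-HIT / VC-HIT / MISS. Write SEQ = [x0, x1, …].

SEQ = [MISS, MISS, VC-HIT, VC-HIT, L1-HIT, L1-HIT, L1-HIT, L1-HIT, L1-HIT, L1-HIT, L1-HIT, L1-HIT, L1-HIT, L1-HIT, L1-HIT]

  [0] addr=0x61 blk=12 s=0: MISS | VC []
  [1] addr=0x15 blk=2 s=0: MISS | VC [12]
  [2] addr=0x62 blk=12 s=0: VC-HIT | VC [2]
  [3] addr=0x17 blk=2 s=0: VC-HIT | VC [12]
  [4] addr=0x12 blk=2 s=0: L1-HIT | VC [12]
  [5] addr=0x10 blk=2 s=0: L1-HIT | VC [12]
  [6] addr=0x15 blk=2 s=0: L1-HIT | VC [12]
  [7] addr=0x15 blk=2 s=0: L1-HIT | VC [12]
  [8] addr=0x11 blk=2 s=0: L1-HIT | VC [12]
  [9] addr=0x10 blk=2 s=0: L1-HIT | VC [12]
  [10] addr=0x12 blk=2 s=0: L1-HIT | VC [12]
  [11] addr=0x15 blk=2 s=0: L1-HIT | VC [12]
  [12] addr=0x10 blk=2 s=0: L1-HIT | VC [12]
  [13] addr=0x14 blk=2 s=0: L1-HIT | VC [12]
  [14] addr=0x15 blk=2 s=0: L1-HIT | VC [12]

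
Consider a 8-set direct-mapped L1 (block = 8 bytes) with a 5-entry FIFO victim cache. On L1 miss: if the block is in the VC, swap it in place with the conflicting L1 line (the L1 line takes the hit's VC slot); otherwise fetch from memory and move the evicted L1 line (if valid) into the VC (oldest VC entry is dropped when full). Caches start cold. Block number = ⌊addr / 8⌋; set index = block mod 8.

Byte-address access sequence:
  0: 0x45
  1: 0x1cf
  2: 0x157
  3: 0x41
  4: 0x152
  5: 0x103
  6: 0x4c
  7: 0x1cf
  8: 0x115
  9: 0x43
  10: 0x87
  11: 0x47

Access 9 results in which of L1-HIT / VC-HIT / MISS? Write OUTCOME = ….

OUTCOME = VC-HIT

  [0] addr=0x45 blk=8 s=0: MISS | VC []
  [1] addr=0x1cf blk=57 s=1: MISS | VC []
  [2] addr=0x157 blk=42 s=2: MISS | VC []
  [3] addr=0x41 blk=8 s=0: L1-HIT | VC []
  [4] addr=0x152 blk=42 s=2: L1-HIT | VC []
  [5] addr=0x103 blk=32 s=0: MISS | VC [8]
  [6] addr=0x4c blk=9 s=1: MISS | VC [8, 57]
  [7] addr=0x1cf blk=57 s=1: VC-HIT | VC [8, 9]
  [8] addr=0x115 blk=34 s=2: MISS | VC [8, 9, 42]
  [9] addr=0x43 blk=8 s=0: VC-HIT | VC [32, 9, 42]
  [10] addr=0x87 blk=16 s=0: MISS | VC [32, 9, 42, 8]
  [11] addr=0x47 blk=8 s=0: VC-HIT | VC [32, 9, 42, 16]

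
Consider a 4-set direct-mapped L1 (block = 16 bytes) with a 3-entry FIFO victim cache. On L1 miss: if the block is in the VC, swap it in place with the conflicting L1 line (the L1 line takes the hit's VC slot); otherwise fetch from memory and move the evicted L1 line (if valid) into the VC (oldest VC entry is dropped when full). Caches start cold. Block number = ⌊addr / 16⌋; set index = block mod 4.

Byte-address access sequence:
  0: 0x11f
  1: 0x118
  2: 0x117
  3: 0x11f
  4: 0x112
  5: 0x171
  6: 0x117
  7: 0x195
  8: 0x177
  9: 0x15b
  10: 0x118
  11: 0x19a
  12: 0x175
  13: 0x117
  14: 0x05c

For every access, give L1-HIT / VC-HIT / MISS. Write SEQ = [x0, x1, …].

SEQ = [MISS, L1-HIT, L1-HIT, L1-HIT, L1-HIT, MISS, L1-HIT, MISS, L1-HIT, MISS, VC-HIT, VC-HIT, L1-HIT, VC-HIT, MISS]

  [0] addr=0x11f blk=17 s=1: MISS | VC []
  [1] addr=0x118 blk=17 s=1: L1-HIT | VC []
  [2] addr=0x117 blk=17 s=1: L1-HIT | VC []
  [3] addr=0x11f blk=17 s=1: L1-HIT | VC []
  [4] addr=0x112 blk=17 s=1: L1-HIT | VC []
  [5] addr=0x171 blk=23 s=3: MISS | VC []
  [6] addr=0x117 blk=17 s=1: L1-HIT | VC []
  [7] addr=0x195 blk=25 s=1: MISS | VC [17]
  [8] addr=0x177 blk=23 s=3: L1-HIT | VC [17]
  [9] addr=0x15b blk=21 s=1: MISS | VC [17, 25]
  [10] addr=0x118 blk=17 s=1: VC-HIT | VC [21, 25]
  [11] addr=0x19a blk=25 s=1: VC-HIT | VC [21, 17]
  [12] addr=0x175 blk=23 s=3: L1-HIT | VC [21, 17]
  [13] addr=0x117 blk=17 s=1: VC-HIT | VC [21, 25]
  [14] addr=0x5c blk=5 s=1: MISS | VC [21, 25, 17]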